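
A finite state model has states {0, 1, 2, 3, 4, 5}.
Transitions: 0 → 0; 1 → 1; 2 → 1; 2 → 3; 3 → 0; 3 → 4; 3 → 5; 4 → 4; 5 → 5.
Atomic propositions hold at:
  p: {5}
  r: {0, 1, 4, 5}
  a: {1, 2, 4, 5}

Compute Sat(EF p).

EF p: least fixpoint, start Z0 = {5}, add states with some successor in Z. Z1 = {3, 5}; Z2 = {2, 3, 5}; fixed.
Sat(EF p) = {2, 3, 5}

{2, 3, 5}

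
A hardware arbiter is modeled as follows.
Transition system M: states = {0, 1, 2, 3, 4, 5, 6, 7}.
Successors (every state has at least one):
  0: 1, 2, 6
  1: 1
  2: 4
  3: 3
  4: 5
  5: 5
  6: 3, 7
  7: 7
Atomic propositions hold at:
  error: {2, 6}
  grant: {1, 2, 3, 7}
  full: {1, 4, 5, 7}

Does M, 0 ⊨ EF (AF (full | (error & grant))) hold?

Sat(error & grant) = {2}
Sat(full | (error & grant)) = {1, 2, 4, 5, 7}
AF (full | (error & grant)): least fixpoint, start Z0 = {1, 2, 4, 5, 7}, add states with every successor in Z. Already a fixed point.
Sat(AF (full | (error & grant))) = {1, 2, 4, 5, 7}
EF (AF (full | (error & grant))): least fixpoint, start Z0 = {1, 2, 4, 5, 7}, add states with some successor in Z. Z1 = {0, 1, 2, 4, 5, 6, 7}; fixed.
Sat(EF (AF (full | (error & grant)))) = {0, 1, 2, 4, 5, 6, 7}
0 ∈ Sat(EF (AF (full | (error & grant)))) = {0, 1, 2, 4, 5, 6, 7}, so the formula holds at 0.

Yes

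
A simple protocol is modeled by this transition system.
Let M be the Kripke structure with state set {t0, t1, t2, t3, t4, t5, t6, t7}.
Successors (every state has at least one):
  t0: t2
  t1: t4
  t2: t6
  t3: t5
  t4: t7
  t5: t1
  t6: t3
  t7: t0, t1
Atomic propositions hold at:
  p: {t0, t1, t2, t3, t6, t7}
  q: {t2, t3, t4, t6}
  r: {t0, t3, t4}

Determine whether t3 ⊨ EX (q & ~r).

Sat(~r) = {t1, t2, t5, t6, t7}
Sat(q & ~r) = {t2, t6}
Sat(EX (q & ~r)) = {s : some successor in {t2, t6}} = {t0, t2}
t3 ∉ Sat(EX (q & ~r)) = {t0, t2}, so the formula does not hold at t3.

No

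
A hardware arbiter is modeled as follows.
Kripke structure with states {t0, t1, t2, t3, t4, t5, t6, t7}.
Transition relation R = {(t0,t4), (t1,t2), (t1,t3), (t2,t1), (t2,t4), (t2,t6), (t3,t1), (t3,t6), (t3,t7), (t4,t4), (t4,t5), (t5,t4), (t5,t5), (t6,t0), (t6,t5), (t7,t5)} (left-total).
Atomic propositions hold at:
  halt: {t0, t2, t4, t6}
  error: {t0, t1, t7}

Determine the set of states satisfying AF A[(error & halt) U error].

Sat(error & halt) = {t0}
A[(error & halt) U error]: least fixpoint, start Z0 = Sat(error) = {t0, t1, t7}, add states in Sat(error & halt) with every successor in Z. Already a fixed point.
Sat(A[(error & halt) U error]) = {t0, t1, t7}
AF A[(error & halt) U error]: least fixpoint, start Z0 = {t0, t1, t7}, add states with every successor in Z. Already a fixed point.
Sat(AF A[(error & halt) U error]) = {t0, t1, t7}

{t0, t1, t7}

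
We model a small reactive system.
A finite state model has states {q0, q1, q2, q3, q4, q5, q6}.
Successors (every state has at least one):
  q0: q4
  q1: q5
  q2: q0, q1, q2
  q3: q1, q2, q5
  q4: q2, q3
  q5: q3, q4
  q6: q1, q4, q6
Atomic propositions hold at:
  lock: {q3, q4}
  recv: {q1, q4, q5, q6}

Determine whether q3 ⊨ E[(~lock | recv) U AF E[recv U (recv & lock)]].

No

Sat(~lock) = {q0, q1, q2, q5, q6}
Sat(~lock | recv) = {q0, q1, q2, q4, q5, q6}
Sat(recv & lock) = {q4}
E[recv U (recv & lock)]: least fixpoint, start Z0 = Sat((recv & lock)) = {q4}, add states in Sat(recv) with some successor in Z. Z1 = {q4, q5, q6}; Z2 = {q1, q4, q5, q6}; fixed.
Sat(E[recv U (recv & lock)]) = {q1, q4, q5, q6}
AF E[recv U (recv & lock)]: least fixpoint, start Z0 = {q1, q4, q5, q6}, add states with every successor in Z. Z1 = {q0, q1, q4, q5, q6}; fixed.
Sat(AF E[recv U (recv & lock)]) = {q0, q1, q4, q5, q6}
E[(~lock | recv) U AF E[recv U (recv & lock)]]: least fixpoint, start Z0 = Sat(AF E[recv U (recv & lock)]) = {q0, q1, q4, q5, q6}, add states in Sat(~lock | recv) with some successor in Z. Z1 = {q0, q1, q2, q4, q5, q6}; fixed.
Sat(E[(~lock | recv) U AF E[recv U (recv & lock)]]) = {q0, q1, q2, q4, q5, q6}
q3 ∉ Sat(E[(~lock | recv) U AF E[recv U (recv & lock)]]) = {q0, q1, q2, q4, q5, q6}, so the formula does not hold at q3.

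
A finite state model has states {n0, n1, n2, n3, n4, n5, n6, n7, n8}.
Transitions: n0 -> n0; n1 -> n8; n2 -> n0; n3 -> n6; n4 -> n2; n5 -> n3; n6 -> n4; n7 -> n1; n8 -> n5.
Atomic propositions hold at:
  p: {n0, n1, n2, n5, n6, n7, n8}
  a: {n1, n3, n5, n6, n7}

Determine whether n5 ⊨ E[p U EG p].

No

EG p: greatest fixpoint, start Z0 = {n0, n1, n2, n5, n6, n7, n8}, keep only states in Sat with some successor in Z. Z1 = {n0, n1, n2, n7, n8}; Z2 = {n0, n1, n2, n7}; Z3 = {n0, n2, n7}; Z4 = {n0, n2}; fixed.
Sat(EG p) = {n0, n2}
E[p U EG p]: least fixpoint, start Z0 = Sat(EG p) = {n0, n2}, add states in Sat(p) with some successor in Z. Already a fixed point.
Sat(E[p U EG p]) = {n0, n2}
n5 ∉ Sat(E[p U EG p]) = {n0, n2}, so the formula does not hold at n5.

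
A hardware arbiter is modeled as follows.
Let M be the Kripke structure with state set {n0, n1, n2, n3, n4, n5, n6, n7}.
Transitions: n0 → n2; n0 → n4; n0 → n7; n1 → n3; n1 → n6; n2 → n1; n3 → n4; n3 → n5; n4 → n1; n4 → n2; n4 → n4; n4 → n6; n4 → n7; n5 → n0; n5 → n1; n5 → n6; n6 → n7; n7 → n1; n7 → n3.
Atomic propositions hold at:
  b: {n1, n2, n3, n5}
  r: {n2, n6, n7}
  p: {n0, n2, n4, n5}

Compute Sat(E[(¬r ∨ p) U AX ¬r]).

{n0, n1, n2, n3, n4, n5, n7}

Sat(¬r) = {n0, n1, n3, n4, n5}
Sat(¬r ∨ p) = {n0, n1, n2, n3, n4, n5}
Sat(AX ¬r) = {s : every successor in {n0, n1, n3, n4, n5}} = {n2, n3, n7}
E[(¬r ∨ p) U AX ¬r]: least fixpoint, start Z0 = Sat(AX ¬r) = {n2, n3, n7}, add states in Sat(¬r ∨ p) with some successor in Z. Z1 = {n0, n1, n2, n3, n4, n7}; Z2 = {n0, n1, n2, n3, n4, n5, n7}; fixed.
Sat(E[(¬r ∨ p) U AX ¬r]) = {n0, n1, n2, n3, n4, n5, n7}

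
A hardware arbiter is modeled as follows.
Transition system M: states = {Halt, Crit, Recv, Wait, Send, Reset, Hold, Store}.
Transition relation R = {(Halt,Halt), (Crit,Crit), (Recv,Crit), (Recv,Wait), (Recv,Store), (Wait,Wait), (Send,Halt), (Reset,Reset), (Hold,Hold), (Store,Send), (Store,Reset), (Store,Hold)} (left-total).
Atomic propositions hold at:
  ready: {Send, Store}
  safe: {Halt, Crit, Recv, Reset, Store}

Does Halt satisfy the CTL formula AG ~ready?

Yes

Sat(~ready) = {Halt, Crit, Recv, Wait, Reset, Hold}
AG ~ready: greatest fixpoint, start Z0 = {Halt, Crit, Recv, Wait, Reset, Hold}, keep only states in Sat with every successor in Z. Z1 = {Halt, Crit, Wait, Reset, Hold}; fixed.
Sat(AG ~ready) = {Halt, Crit, Wait, Reset, Hold}
Halt ∈ Sat(AG ~ready) = {Halt, Crit, Wait, Reset, Hold}, so the formula holds at Halt.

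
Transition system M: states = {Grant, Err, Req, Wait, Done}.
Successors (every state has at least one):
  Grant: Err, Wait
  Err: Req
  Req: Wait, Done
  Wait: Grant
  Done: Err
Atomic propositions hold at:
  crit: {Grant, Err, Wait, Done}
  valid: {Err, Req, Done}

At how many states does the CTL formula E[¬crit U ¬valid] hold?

3

Sat(¬crit) = {Req}
Sat(¬valid) = {Grant, Wait}
E[¬crit U ¬valid]: least fixpoint, start Z0 = Sat(¬valid) = {Grant, Wait}, add states in Sat(¬crit) with some successor in Z. Z1 = {Grant, Req, Wait}; fixed.
Sat(E[¬crit U ¬valid]) = {Grant, Req, Wait}
|Sat(E[¬crit U ¬valid])| = |{Grant, Req, Wait}| = 3.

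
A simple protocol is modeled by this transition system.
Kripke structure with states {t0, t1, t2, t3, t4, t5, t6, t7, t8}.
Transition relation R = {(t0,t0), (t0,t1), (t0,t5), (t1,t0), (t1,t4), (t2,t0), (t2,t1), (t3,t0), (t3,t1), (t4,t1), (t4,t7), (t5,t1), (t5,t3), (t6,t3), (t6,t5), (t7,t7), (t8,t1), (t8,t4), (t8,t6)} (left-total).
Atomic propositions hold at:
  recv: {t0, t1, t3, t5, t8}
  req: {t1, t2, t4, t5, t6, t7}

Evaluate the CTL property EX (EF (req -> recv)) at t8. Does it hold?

Sat(req -> recv) = {t0, t1, t3, t5, t8}
EF (req -> recv): least fixpoint, start Z0 = {t0, t1, t3, t5, t8}, add states with some successor in Z. Z1 = {t0, t1, t2, t3, t4, t5, t6, t8}; fixed.
Sat(EF (req -> recv)) = {t0, t1, t2, t3, t4, t5, t6, t8}
Sat(EX (EF (req -> recv))) = {s : some successor in {t0, t1, t2, t3, t4, t5, t6, t8}} = {t0, t1, t2, t3, t4, t5, t6, t8}
t8 ∈ Sat(EX (EF (req -> recv))) = {t0, t1, t2, t3, t4, t5, t6, t8}, so the formula holds at t8.

Yes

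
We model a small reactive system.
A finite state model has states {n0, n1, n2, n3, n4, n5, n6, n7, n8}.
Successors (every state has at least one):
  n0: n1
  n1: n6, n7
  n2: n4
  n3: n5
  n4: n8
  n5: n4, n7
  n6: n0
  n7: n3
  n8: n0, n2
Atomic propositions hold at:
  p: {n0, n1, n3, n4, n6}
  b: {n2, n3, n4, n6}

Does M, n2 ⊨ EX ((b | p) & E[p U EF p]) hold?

Yes

Sat(b | p) = {n0, n1, n2, n3, n4, n6}
EF p: least fixpoint, start Z0 = {n0, n1, n3, n4, n6}, add states with some successor in Z. Z1 = {n0, n1, n2, n3, n4, n5, n6, n7, n8}; fixed.
Sat(EF p) = {n0, n1, n2, n3, n4, n5, n6, n7, n8}
E[p U EF p]: least fixpoint, start Z0 = Sat(EF p) = {n0, n1, n2, n3, n4, n5, n6, n7, n8}, add states in Sat(p) with some successor in Z. Already a fixed point.
Sat(E[p U EF p]) = {n0, n1, n2, n3, n4, n5, n6, n7, n8}
Sat((b | p) & E[p U EF p]) = {n0, n1, n2, n3, n4, n6}
Sat(EX ((b | p) & E[p U EF p])) = {s : some successor in {n0, n1, n2, n3, n4, n6}} = {n0, n1, n2, n5, n6, n7, n8}
n2 ∈ Sat(EX ((b | p) & E[p U EF p])) = {n0, n1, n2, n5, n6, n7, n8}, so the formula holds at n2.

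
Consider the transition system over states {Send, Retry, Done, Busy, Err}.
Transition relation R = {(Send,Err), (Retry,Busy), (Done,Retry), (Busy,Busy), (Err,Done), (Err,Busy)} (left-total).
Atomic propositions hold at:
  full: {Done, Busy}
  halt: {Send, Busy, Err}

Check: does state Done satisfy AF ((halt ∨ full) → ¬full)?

Sat(halt ∨ full) = {Send, Done, Busy, Err}
Sat(¬full) = {Send, Retry, Err}
Sat((halt ∨ full) → ¬full) = {Send, Retry, Err}
AF ((halt ∨ full) → ¬full): least fixpoint, start Z0 = {Send, Retry, Err}, add states with every successor in Z. Z1 = {Send, Retry, Done, Err}; fixed.
Sat(AF ((halt ∨ full) → ¬full)) = {Send, Retry, Done, Err}
Done ∈ Sat(AF ((halt ∨ full) → ¬full)) = {Send, Retry, Done, Err}, so the formula holds at Done.

Yes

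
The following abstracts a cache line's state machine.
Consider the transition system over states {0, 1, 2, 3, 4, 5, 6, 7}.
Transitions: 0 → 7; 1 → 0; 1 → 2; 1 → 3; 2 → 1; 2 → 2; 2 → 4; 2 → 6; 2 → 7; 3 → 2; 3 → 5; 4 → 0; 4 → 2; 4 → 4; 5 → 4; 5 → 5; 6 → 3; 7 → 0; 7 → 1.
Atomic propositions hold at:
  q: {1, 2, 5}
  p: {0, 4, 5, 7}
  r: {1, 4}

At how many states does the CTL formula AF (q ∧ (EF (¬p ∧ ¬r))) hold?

Sat(¬p) = {1, 2, 3, 6}
Sat(¬r) = {0, 2, 3, 5, 6, 7}
Sat(¬p ∧ ¬r) = {2, 3, 6}
EF (¬p ∧ ¬r): least fixpoint, start Z0 = {2, 3, 6}, add states with some successor in Z. Z1 = {1, 2, 3, 4, 6}; Z2 = {1, 2, 3, 4, 5, 6, 7}; Z3 = {0, 1, 2, 3, 4, 5, 6, 7}; fixed.
Sat(EF (¬p ∧ ¬r)) = {0, 1, 2, 3, 4, 5, 6, 7}
Sat(q ∧ (EF (¬p ∧ ¬r))) = {1, 2, 5}
AF (q ∧ (EF (¬p ∧ ¬r))): least fixpoint, start Z0 = {1, 2, 5}, add states with every successor in Z. Z1 = {1, 2, 3, 5}; Z2 = {1, 2, 3, 5, 6}; fixed.
Sat(AF (q ∧ (EF (¬p ∧ ¬r)))) = {1, 2, 3, 5, 6}
|Sat(AF (q ∧ (EF (¬p ∧ ¬r))))| = |{1, 2, 3, 5, 6}| = 5.

5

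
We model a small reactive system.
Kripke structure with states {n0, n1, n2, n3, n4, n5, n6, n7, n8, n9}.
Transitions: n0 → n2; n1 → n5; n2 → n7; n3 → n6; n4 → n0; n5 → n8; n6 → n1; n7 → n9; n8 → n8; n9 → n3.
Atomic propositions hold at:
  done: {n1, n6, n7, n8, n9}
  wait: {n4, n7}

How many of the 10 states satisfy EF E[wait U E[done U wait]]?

4

E[done U wait]: least fixpoint, start Z0 = Sat(wait) = {n4, n7}, add states in Sat(done) with some successor in Z. Already a fixed point.
Sat(E[done U wait]) = {n4, n7}
E[wait U E[done U wait]]: least fixpoint, start Z0 = Sat(E[done U wait]) = {n4, n7}, add states in Sat(wait) with some successor in Z. Already a fixed point.
Sat(E[wait U E[done U wait]]) = {n4, n7}
EF E[wait U E[done U wait]]: least fixpoint, start Z0 = {n4, n7}, add states with some successor in Z. Z1 = {n2, n4, n7}; Z2 = {n0, n2, n4, n7}; fixed.
Sat(EF E[wait U E[done U wait]]) = {n0, n2, n4, n7}
|Sat(EF E[wait U E[done U wait]])| = |{n0, n2, n4, n7}| = 4.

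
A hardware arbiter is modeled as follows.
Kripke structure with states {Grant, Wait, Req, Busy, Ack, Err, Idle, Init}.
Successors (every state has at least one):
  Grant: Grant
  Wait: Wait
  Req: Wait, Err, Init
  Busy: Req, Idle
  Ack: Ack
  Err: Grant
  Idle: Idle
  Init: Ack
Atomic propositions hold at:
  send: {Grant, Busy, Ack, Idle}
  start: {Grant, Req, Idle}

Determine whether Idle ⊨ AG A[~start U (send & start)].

Sat(~start) = {Wait, Busy, Ack, Err, Init}
Sat(send & start) = {Grant, Idle}
A[~start U (send & start)]: least fixpoint, start Z0 = Sat((send & start)) = {Grant, Idle}, add states in Sat(~start) with every successor in Z. Z1 = {Grant, Err, Idle}; fixed.
Sat(A[~start U (send & start)]) = {Grant, Err, Idle}
AG A[~start U (send & start)]: greatest fixpoint, start Z0 = {Grant, Err, Idle}, keep only states in Sat with every successor in Z. Already a fixed point.
Sat(AG A[~start U (send & start)]) = {Grant, Err, Idle}
Idle ∈ Sat(AG A[~start U (send & start)]) = {Grant, Err, Idle}, so the formula holds at Idle.

Yes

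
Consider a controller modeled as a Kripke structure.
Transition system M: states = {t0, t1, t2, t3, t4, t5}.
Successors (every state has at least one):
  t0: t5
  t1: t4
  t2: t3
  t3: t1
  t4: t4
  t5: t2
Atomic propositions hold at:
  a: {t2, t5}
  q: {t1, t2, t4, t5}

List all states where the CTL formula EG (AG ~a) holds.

{t1, t3, t4}

Sat(~a) = {t0, t1, t3, t4}
AG ~a: greatest fixpoint, start Z0 = {t0, t1, t3, t4}, keep only states in Sat with every successor in Z. Z1 = {t1, t3, t4}; fixed.
Sat(AG ~a) = {t1, t3, t4}
EG (AG ~a): greatest fixpoint, start Z0 = {t1, t3, t4}, keep only states in Sat with some successor in Z. Already a fixed point.
Sat(EG (AG ~a)) = {t1, t3, t4}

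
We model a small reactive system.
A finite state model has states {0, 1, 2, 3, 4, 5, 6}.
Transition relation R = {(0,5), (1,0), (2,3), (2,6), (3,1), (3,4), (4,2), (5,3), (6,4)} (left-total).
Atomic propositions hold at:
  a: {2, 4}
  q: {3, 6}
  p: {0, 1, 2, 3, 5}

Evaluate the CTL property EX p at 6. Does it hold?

No

Sat(EX p) = {s : some successor in {0, 1, 2, 3, 5}} = {0, 1, 2, 3, 4, 5}
6 ∉ Sat(EX p) = {0, 1, 2, 3, 4, 5}, so the formula does not hold at 6.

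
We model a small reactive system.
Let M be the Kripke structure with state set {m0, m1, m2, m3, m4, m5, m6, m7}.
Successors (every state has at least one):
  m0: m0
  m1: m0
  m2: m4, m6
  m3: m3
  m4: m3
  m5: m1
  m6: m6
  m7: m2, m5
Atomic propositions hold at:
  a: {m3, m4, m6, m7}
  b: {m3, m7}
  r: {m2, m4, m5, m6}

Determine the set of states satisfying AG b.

{m3}

AG b: greatest fixpoint, start Z0 = {m3, m7}, keep only states in Sat with every successor in Z. Z1 = {m3}; fixed.
Sat(AG b) = {m3}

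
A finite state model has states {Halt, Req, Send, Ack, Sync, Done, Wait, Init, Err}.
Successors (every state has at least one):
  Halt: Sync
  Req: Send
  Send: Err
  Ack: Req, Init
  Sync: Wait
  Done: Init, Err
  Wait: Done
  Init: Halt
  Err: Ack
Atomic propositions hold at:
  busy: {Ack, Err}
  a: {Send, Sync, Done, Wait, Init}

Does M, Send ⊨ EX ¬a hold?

Yes

Sat(¬a) = {Halt, Req, Ack, Err}
Sat(EX ¬a) = {s : some successor in {Halt, Req, Ack, Err}} = {Send, Ack, Done, Init, Err}
Send ∈ Sat(EX ¬a) = {Send, Ack, Done, Init, Err}, so the formula holds at Send.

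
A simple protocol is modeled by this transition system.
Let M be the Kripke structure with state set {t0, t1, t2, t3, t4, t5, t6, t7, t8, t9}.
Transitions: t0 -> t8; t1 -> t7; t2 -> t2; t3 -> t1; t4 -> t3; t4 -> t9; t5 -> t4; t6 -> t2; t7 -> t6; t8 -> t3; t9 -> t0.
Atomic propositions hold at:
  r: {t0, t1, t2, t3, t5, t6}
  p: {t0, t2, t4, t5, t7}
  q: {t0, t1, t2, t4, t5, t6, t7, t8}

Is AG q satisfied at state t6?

Yes

AG q: greatest fixpoint, start Z0 = {t0, t1, t2, t4, t5, t6, t7, t8}, keep only states in Sat with every successor in Z. Z1 = {t0, t1, t2, t5, t6, t7}; Z2 = {t1, t2, t6, t7}; fixed.
Sat(AG q) = {t1, t2, t6, t7}
t6 ∈ Sat(AG q) = {t1, t2, t6, t7}, so the formula holds at t6.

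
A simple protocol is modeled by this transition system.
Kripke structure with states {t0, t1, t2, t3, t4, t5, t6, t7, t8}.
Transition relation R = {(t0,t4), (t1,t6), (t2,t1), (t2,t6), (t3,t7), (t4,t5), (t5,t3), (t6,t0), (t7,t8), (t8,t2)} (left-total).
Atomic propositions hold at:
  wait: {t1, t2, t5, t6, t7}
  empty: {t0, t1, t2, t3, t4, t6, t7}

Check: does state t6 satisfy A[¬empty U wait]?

Sat(¬empty) = {t5, t8}
A[¬empty U wait]: least fixpoint, start Z0 = Sat(wait) = {t1, t2, t5, t6, t7}, add states in Sat(¬empty) with every successor in Z. Z1 = {t1, t2, t5, t6, t7, t8}; fixed.
Sat(A[¬empty U wait]) = {t1, t2, t5, t6, t7, t8}
t6 ∈ Sat(A[¬empty U wait]) = {t1, t2, t5, t6, t7, t8}, so the formula holds at t6.

Yes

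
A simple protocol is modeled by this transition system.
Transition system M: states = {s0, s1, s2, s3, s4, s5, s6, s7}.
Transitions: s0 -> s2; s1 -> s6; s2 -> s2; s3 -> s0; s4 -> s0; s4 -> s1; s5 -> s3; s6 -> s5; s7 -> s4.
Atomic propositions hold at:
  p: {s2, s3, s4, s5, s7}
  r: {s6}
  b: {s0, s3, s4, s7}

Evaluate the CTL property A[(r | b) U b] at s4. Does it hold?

Yes

Sat(r | b) = {s0, s3, s4, s6, s7}
A[(r | b) U b]: least fixpoint, start Z0 = Sat(b) = {s0, s3, s4, s7}, add states in Sat(r | b) with every successor in Z. Already a fixed point.
Sat(A[(r | b) U b]) = {s0, s3, s4, s7}
s4 ∈ Sat(A[(r | b) U b]) = {s0, s3, s4, s7}, so the formula holds at s4.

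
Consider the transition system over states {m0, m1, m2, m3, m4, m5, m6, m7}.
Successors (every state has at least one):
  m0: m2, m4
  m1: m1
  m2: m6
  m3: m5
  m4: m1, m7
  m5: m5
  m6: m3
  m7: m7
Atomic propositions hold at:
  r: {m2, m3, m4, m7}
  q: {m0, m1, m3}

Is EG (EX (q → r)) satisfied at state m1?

No

Sat(q → r) = {m2, m3, m4, m5, m6, m7}
Sat(EX (q → r)) = {s : some successor in {m2, m3, m4, m5, m6, m7}} = {m0, m2, m3, m4, m5, m6, m7}
EG (EX (q → r)): greatest fixpoint, start Z0 = {m0, m2, m3, m4, m5, m6, m7}, keep only states in Sat with some successor in Z. Already a fixed point.
Sat(EG (EX (q → r))) = {m0, m2, m3, m4, m5, m6, m7}
m1 ∉ Sat(EG (EX (q → r))) = {m0, m2, m3, m4, m5, m6, m7}, so the formula does not hold at m1.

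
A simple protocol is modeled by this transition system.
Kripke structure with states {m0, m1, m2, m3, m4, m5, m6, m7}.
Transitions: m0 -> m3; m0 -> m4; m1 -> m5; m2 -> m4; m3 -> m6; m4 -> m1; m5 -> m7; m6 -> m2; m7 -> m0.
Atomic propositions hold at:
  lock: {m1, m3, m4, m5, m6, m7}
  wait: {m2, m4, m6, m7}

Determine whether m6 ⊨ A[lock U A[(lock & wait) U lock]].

Sat(lock & wait) = {m4, m6, m7}
A[(lock & wait) U lock]: least fixpoint, start Z0 = Sat(lock) = {m1, m3, m4, m5, m6, m7}, add states in Sat(lock & wait) with every successor in Z. Already a fixed point.
Sat(A[(lock & wait) U lock]) = {m1, m3, m4, m5, m6, m7}
A[lock U A[(lock & wait) U lock]]: least fixpoint, start Z0 = Sat(A[(lock & wait) U lock]) = {m1, m3, m4, m5, m6, m7}, add states in Sat(lock) with every successor in Z. Already a fixed point.
Sat(A[lock U A[(lock & wait) U lock]]) = {m1, m3, m4, m5, m6, m7}
m6 ∈ Sat(A[lock U A[(lock & wait) U lock]]) = {m1, m3, m4, m5, m6, m7}, so the formula holds at m6.

Yes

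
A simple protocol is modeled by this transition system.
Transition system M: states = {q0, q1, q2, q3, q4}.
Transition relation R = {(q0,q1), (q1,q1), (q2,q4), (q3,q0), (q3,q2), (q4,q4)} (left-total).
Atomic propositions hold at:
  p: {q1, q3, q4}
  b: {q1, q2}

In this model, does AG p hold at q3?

AG p: greatest fixpoint, start Z0 = {q1, q3, q4}, keep only states in Sat with every successor in Z. Z1 = {q1, q4}; fixed.
Sat(AG p) = {q1, q4}
q3 ∉ Sat(AG p) = {q1, q4}, so the formula does not hold at q3.

No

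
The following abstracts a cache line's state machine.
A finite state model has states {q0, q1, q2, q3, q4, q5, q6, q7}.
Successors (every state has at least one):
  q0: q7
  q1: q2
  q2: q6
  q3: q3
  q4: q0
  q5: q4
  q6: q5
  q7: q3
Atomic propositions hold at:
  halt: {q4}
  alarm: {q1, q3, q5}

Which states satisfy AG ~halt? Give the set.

{q0, q3, q7}

Sat(~halt) = {q0, q1, q2, q3, q5, q6, q7}
AG ~halt: greatest fixpoint, start Z0 = {q0, q1, q2, q3, q5, q6, q7}, keep only states in Sat with every successor in Z. Z1 = {q0, q1, q2, q3, q6, q7}; Z2 = {q0, q1, q2, q3, q7}; Z3 = {q0, q1, q3, q7}; Z4 = {q0, q3, q7}; fixed.
Sat(AG ~halt) = {q0, q3, q7}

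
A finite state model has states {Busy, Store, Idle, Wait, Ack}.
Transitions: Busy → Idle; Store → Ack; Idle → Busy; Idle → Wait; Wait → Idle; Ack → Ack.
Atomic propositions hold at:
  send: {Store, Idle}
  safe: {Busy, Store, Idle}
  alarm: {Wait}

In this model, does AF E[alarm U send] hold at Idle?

E[alarm U send]: least fixpoint, start Z0 = Sat(send) = {Store, Idle}, add states in Sat(alarm) with some successor in Z. Z1 = {Store, Idle, Wait}; fixed.
Sat(E[alarm U send]) = {Store, Idle, Wait}
AF E[alarm U send]: least fixpoint, start Z0 = {Store, Idle, Wait}, add states with every successor in Z. Z1 = {Busy, Store, Idle, Wait}; fixed.
Sat(AF E[alarm U send]) = {Busy, Store, Idle, Wait}
Idle ∈ Sat(AF E[alarm U send]) = {Busy, Store, Idle, Wait}, so the formula holds at Idle.

Yes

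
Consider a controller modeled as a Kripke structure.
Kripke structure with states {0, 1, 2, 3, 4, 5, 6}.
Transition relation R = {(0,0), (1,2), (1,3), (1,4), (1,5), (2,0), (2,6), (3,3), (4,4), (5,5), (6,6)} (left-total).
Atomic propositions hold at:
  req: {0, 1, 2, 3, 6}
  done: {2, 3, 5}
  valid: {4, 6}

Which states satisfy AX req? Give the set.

Sat(AX req) = {s : every successor in {0, 1, 2, 3, 6}} = {0, 2, 3, 6}

{0, 2, 3, 6}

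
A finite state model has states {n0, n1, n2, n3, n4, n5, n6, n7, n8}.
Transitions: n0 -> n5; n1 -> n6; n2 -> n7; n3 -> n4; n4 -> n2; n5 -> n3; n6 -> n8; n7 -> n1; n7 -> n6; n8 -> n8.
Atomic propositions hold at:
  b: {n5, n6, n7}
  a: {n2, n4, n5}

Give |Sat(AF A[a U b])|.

A[a U b]: least fixpoint, start Z0 = Sat(b) = {n5, n6, n7}, add states in Sat(a) with every successor in Z. Z1 = {n2, n5, n6, n7}; Z2 = {n2, n4, n5, n6, n7}; fixed.
Sat(A[a U b]) = {n2, n4, n5, n6, n7}
AF A[a U b]: least fixpoint, start Z0 = {n2, n4, n5, n6, n7}, add states with every successor in Z. Z1 = {n0, n1, n2, n3, n4, n5, n6, n7}; fixed.
Sat(AF A[a U b]) = {n0, n1, n2, n3, n4, n5, n6, n7}
|Sat(AF A[a U b])| = |{n0, n1, n2, n3, n4, n5, n6, n7}| = 8.

8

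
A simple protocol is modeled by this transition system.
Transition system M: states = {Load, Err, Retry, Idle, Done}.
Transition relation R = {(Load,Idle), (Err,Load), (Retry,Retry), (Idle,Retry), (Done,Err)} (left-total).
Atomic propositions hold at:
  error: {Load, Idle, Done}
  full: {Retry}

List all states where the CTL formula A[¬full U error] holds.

Sat(¬full) = {Load, Err, Idle, Done}
A[¬full U error]: least fixpoint, start Z0 = Sat(error) = {Load, Idle, Done}, add states in Sat(¬full) with every successor in Z. Z1 = {Load, Err, Idle, Done}; fixed.
Sat(A[¬full U error]) = {Load, Err, Idle, Done}

{Load, Err, Idle, Done}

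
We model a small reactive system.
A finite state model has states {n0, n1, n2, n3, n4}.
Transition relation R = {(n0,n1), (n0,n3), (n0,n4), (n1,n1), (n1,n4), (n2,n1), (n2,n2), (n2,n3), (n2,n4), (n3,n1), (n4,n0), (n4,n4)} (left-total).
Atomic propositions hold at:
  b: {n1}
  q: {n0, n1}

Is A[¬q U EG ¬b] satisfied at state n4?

Sat(¬q) = {n2, n3, n4}
Sat(¬b) = {n0, n2, n3, n4}
EG ¬b: greatest fixpoint, start Z0 = {n0, n2, n3, n4}, keep only states in Sat with some successor in Z. Z1 = {n0, n2, n4}; fixed.
Sat(EG ¬b) = {n0, n2, n4}
A[¬q U EG ¬b]: least fixpoint, start Z0 = Sat(EG ¬b) = {n0, n2, n4}, add states in Sat(¬q) with every successor in Z. Already a fixed point.
Sat(A[¬q U EG ¬b]) = {n0, n2, n4}
n4 ∈ Sat(A[¬q U EG ¬b]) = {n0, n2, n4}, so the formula holds at n4.

Yes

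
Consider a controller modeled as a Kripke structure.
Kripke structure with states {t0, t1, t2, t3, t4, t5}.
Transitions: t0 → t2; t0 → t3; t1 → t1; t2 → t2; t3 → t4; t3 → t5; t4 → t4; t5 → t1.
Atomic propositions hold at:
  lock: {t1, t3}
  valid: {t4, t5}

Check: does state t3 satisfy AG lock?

No

AG lock: greatest fixpoint, start Z0 = {t1, t3}, keep only states in Sat with every successor in Z. Z1 = {t1}; fixed.
Sat(AG lock) = {t1}
t3 ∉ Sat(AG lock) = {t1}, so the formula does not hold at t3.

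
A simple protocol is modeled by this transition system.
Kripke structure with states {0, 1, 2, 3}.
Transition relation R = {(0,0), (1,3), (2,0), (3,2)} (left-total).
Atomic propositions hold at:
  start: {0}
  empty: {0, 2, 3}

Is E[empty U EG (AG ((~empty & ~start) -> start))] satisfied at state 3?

Sat(~empty) = {1}
Sat(~start) = {1, 2, 3}
Sat(~empty & ~start) = {1}
Sat((~empty & ~start) -> start) = {0, 2, 3}
AG ((~empty & ~start) -> start): greatest fixpoint, start Z0 = {0, 2, 3}, keep only states in Sat with every successor in Z. Already a fixed point.
Sat(AG ((~empty & ~start) -> start)) = {0, 2, 3}
EG (AG ((~empty & ~start) -> start)): greatest fixpoint, start Z0 = {0, 2, 3}, keep only states in Sat with some successor in Z. Already a fixed point.
Sat(EG (AG ((~empty & ~start) -> start))) = {0, 2, 3}
E[empty U EG (AG ((~empty & ~start) -> start))]: least fixpoint, start Z0 = Sat(EG (AG ((~empty & ~start) -> start))) = {0, 2, 3}, add states in Sat(empty) with some successor in Z. Already a fixed point.
Sat(E[empty U EG (AG ((~empty & ~start) -> start))]) = {0, 2, 3}
3 ∈ Sat(E[empty U EG (AG ((~empty & ~start) -> start))]) = {0, 2, 3}, so the formula holds at 3.

Yes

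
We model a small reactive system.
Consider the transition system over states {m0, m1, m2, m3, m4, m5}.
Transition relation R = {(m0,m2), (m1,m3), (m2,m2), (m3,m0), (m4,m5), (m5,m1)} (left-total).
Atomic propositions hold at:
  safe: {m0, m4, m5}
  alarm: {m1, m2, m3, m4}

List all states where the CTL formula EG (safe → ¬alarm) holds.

{m0, m1, m2, m3, m5}

Sat(¬alarm) = {m0, m5}
Sat(safe → ¬alarm) = {m0, m1, m2, m3, m5}
EG (safe → ¬alarm): greatest fixpoint, start Z0 = {m0, m1, m2, m3, m5}, keep only states in Sat with some successor in Z. Already a fixed point.
Sat(EG (safe → ¬alarm)) = {m0, m1, m2, m3, m5}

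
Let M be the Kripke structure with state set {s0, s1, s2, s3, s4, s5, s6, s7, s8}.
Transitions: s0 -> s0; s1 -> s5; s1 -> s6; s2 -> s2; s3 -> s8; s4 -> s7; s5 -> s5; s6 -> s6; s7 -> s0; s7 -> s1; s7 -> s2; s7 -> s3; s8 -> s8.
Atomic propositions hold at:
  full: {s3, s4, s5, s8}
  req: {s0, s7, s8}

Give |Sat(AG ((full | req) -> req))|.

4

Sat(full | req) = {s0, s3, s4, s5, s7, s8}
Sat((full | req) -> req) = {s0, s1, s2, s6, s7, s8}
AG ((full | req) -> req): greatest fixpoint, start Z0 = {s0, s1, s2, s6, s7, s8}, keep only states in Sat with every successor in Z. Z1 = {s0, s2, s6, s8}; fixed.
Sat(AG ((full | req) -> req)) = {s0, s2, s6, s8}
|Sat(AG ((full | req) -> req))| = |{s0, s2, s6, s8}| = 4.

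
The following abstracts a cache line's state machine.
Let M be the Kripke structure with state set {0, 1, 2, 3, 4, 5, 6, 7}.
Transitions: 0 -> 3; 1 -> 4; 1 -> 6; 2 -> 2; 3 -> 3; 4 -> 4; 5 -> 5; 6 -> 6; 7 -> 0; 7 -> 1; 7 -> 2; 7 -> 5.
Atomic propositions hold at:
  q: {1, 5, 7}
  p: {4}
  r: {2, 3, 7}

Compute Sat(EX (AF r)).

{0, 2, 3, 7}

AF r: least fixpoint, start Z0 = {2, 3, 7}, add states with every successor in Z. Z1 = {0, 2, 3, 7}; fixed.
Sat(AF r) = {0, 2, 3, 7}
Sat(EX (AF r)) = {s : some successor in {0, 2, 3, 7}} = {0, 2, 3, 7}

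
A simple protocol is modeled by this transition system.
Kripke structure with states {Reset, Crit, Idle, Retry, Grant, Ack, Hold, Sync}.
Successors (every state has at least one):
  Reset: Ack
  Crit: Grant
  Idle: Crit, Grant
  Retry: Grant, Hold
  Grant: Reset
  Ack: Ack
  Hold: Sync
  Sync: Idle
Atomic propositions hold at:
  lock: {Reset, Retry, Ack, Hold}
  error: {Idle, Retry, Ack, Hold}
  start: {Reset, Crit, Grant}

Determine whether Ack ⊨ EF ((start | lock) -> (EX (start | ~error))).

No

Sat(start | lock) = {Reset, Crit, Retry, Grant, Ack, Hold}
Sat(~error) = {Reset, Crit, Grant, Sync}
Sat(start | ~error) = {Reset, Crit, Grant, Sync}
Sat(EX (start | ~error)) = {s : some successor in {Reset, Crit, Grant, Sync}} = {Crit, Idle, Retry, Grant, Hold}
Sat((start | lock) -> (EX (start | ~error))) = {Crit, Idle, Retry, Grant, Hold, Sync}
EF ((start | lock) -> (EX (start | ~error))): least fixpoint, start Z0 = {Crit, Idle, Retry, Grant, Hold, Sync}, add states with some successor in Z. Already a fixed point.
Sat(EF ((start | lock) -> (EX (start | ~error)))) = {Crit, Idle, Retry, Grant, Hold, Sync}
Ack ∉ Sat(EF ((start | lock) -> (EX (start | ~error)))) = {Crit, Idle, Retry, Grant, Hold, Sync}, so the formula does not hold at Ack.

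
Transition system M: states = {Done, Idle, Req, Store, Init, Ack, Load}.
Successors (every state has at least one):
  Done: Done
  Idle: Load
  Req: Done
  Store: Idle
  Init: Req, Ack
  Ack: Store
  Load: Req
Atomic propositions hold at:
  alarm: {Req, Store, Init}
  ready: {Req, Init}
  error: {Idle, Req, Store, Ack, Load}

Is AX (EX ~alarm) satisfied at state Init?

Sat(~alarm) = {Done, Idle, Ack, Load}
Sat(EX ~alarm) = {s : some successor in {Done, Idle, Ack, Load}} = {Done, Idle, Req, Store, Init}
Sat(AX (EX ~alarm)) = {s : every successor in {Done, Idle, Req, Store, Init}} = {Done, Req, Store, Ack, Load}
Init ∉ Sat(AX (EX ~alarm)) = {Done, Req, Store, Ack, Load}, so the formula does not hold at Init.

No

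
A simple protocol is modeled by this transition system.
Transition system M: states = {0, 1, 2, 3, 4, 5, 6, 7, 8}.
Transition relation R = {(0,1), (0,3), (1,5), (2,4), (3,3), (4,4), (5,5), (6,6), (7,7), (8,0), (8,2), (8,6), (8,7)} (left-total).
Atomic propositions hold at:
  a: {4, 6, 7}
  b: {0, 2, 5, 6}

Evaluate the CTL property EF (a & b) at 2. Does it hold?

No

Sat(a & b) = {6}
EF (a & b): least fixpoint, start Z0 = {6}, add states with some successor in Z. Z1 = {6, 8}; fixed.
Sat(EF (a & b)) = {6, 8}
2 ∉ Sat(EF (a & b)) = {6, 8}, so the formula does not hold at 2.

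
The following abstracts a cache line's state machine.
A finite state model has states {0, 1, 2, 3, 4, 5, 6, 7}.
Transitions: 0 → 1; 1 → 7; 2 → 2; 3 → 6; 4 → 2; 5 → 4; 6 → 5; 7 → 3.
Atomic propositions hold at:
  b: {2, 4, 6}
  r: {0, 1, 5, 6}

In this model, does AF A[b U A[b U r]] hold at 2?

No

A[b U r]: least fixpoint, start Z0 = Sat(r) = {0, 1, 5, 6}, add states in Sat(b) with every successor in Z. Already a fixed point.
Sat(A[b U r]) = {0, 1, 5, 6}
A[b U A[b U r]]: least fixpoint, start Z0 = Sat(A[b U r]) = {0, 1, 5, 6}, add states in Sat(b) with every successor in Z. Already a fixed point.
Sat(A[b U A[b U r]]) = {0, 1, 5, 6}
AF A[b U A[b U r]]: least fixpoint, start Z0 = {0, 1, 5, 6}, add states with every successor in Z. Z1 = {0, 1, 3, 5, 6}; Z2 = {0, 1, 3, 5, 6, 7}; fixed.
Sat(AF A[b U A[b U r]]) = {0, 1, 3, 5, 6, 7}
2 ∉ Sat(AF A[b U A[b U r]]) = {0, 1, 3, 5, 6, 7}, so the formula does not hold at 2.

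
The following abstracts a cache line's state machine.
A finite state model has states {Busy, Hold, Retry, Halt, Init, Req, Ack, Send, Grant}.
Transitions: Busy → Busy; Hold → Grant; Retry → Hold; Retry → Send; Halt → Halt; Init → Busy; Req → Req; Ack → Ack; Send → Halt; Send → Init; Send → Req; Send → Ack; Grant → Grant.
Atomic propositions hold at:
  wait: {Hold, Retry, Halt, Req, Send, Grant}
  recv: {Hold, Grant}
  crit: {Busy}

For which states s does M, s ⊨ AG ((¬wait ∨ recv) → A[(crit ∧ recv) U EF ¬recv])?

{Busy, Halt, Init, Req, Ack, Send}

Sat(¬wait) = {Busy, Init, Ack}
Sat(¬wait ∨ recv) = {Busy, Hold, Init, Ack, Grant}
Sat(crit ∧ recv) = ∅
Sat(¬recv) = {Busy, Retry, Halt, Init, Req, Ack, Send}
EF ¬recv: least fixpoint, start Z0 = {Busy, Retry, Halt, Init, Req, Ack, Send}, add states with some successor in Z. Already a fixed point.
Sat(EF ¬recv) = {Busy, Retry, Halt, Init, Req, Ack, Send}
A[(crit ∧ recv) U EF ¬recv]: least fixpoint, start Z0 = Sat(EF ¬recv) = {Busy, Retry, Halt, Init, Req, Ack, Send}, add states in Sat(crit ∧ recv) with every successor in Z. Already a fixed point.
Sat(A[(crit ∧ recv) U EF ¬recv]) = {Busy, Retry, Halt, Init, Req, Ack, Send}
Sat((¬wait ∨ recv) → A[(crit ∧ recv) U EF ¬recv]) = {Busy, Retry, Halt, Init, Req, Ack, Send}
AG ((¬wait ∨ recv) → A[(crit ∧ recv) U EF ¬recv]): greatest fixpoint, start Z0 = {Busy, Retry, Halt, Init, Req, Ack, Send}, keep only states in Sat with every successor in Z. Z1 = {Busy, Halt, Init, Req, Ack, Send}; fixed.
Sat(AG ((¬wait ∨ recv) → A[(crit ∧ recv) U EF ¬recv])) = {Busy, Halt, Init, Req, Ack, Send}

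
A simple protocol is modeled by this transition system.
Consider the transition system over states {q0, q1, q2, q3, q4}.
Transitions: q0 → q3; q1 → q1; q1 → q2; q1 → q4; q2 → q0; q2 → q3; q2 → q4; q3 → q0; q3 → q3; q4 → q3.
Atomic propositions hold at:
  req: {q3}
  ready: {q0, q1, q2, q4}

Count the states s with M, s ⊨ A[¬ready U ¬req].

4

Sat(¬ready) = {q3}
Sat(¬req) = {q0, q1, q2, q4}
A[¬ready U ¬req]: least fixpoint, start Z0 = Sat(¬req) = {q0, q1, q2, q4}, add states in Sat(¬ready) with every successor in Z. Already a fixed point.
Sat(A[¬ready U ¬req]) = {q0, q1, q2, q4}
|Sat(A[¬ready U ¬req])| = |{q0, q1, q2, q4}| = 4.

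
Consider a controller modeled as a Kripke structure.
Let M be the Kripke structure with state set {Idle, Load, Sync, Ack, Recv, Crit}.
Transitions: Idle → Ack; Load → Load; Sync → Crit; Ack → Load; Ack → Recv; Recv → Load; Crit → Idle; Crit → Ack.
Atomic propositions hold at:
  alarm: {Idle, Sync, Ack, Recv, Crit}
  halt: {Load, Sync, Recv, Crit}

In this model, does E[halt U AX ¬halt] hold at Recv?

Sat(¬halt) = {Idle, Ack}
Sat(AX ¬halt) = {s : every successor in {Idle, Ack}} = {Idle, Crit}
E[halt U AX ¬halt]: least fixpoint, start Z0 = Sat(AX ¬halt) = {Idle, Crit}, add states in Sat(halt) with some successor in Z. Z1 = {Idle, Sync, Crit}; fixed.
Sat(E[halt U AX ¬halt]) = {Idle, Sync, Crit}
Recv ∉ Sat(E[halt U AX ¬halt]) = {Idle, Sync, Crit}, so the formula does not hold at Recv.

No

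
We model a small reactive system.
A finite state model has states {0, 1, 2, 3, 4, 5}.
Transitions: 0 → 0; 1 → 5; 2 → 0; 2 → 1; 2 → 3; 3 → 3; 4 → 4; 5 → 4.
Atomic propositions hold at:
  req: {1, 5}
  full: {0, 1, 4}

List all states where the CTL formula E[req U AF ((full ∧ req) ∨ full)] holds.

Sat(full ∧ req) = {1}
Sat((full ∧ req) ∨ full) = {0, 1, 4}
AF ((full ∧ req) ∨ full): least fixpoint, start Z0 = {0, 1, 4}, add states with every successor in Z. Z1 = {0, 1, 4, 5}; fixed.
Sat(AF ((full ∧ req) ∨ full)) = {0, 1, 4, 5}
E[req U AF ((full ∧ req) ∨ full)]: least fixpoint, start Z0 = Sat(AF ((full ∧ req) ∨ full)) = {0, 1, 4, 5}, add states in Sat(req) with some successor in Z. Already a fixed point.
Sat(E[req U AF ((full ∧ req) ∨ full)]) = {0, 1, 4, 5}

{0, 1, 4, 5}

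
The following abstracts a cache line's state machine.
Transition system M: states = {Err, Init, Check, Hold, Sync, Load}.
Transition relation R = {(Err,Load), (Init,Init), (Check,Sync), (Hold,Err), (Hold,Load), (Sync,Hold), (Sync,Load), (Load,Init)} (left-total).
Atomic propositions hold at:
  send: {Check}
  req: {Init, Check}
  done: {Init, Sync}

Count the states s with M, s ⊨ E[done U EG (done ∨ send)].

Sat(done ∨ send) = {Init, Check, Sync}
EG (done ∨ send): greatest fixpoint, start Z0 = {Init, Check, Sync}, keep only states in Sat with some successor in Z. Z1 = {Init, Check}; Z2 = {Init}; fixed.
Sat(EG (done ∨ send)) = {Init}
E[done U EG (done ∨ send)]: least fixpoint, start Z0 = Sat(EG (done ∨ send)) = {Init}, add states in Sat(done) with some successor in Z. Already a fixed point.
Sat(E[done U EG (done ∨ send)]) = {Init}
|Sat(E[done U EG (done ∨ send)])| = |{Init}| = 1.

1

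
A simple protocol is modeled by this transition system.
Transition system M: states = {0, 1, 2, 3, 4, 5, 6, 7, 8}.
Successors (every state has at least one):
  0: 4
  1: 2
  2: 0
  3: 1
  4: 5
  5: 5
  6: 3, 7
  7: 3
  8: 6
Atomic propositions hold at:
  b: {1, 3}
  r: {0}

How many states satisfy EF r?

7

EF r: least fixpoint, start Z0 = {0}, add states with some successor in Z. Z1 = {0, 2}; Z2 = {0, 1, 2}; Z3 = {0, 1, 2, 3}; Z4 = {0, 1, 2, 3, 6, 7}; Z5 = {0, 1, 2, 3, 6, 7, 8}; fixed.
Sat(EF r) = {0, 1, 2, 3, 6, 7, 8}
|Sat(EF r)| = |{0, 1, 2, 3, 6, 7, 8}| = 7.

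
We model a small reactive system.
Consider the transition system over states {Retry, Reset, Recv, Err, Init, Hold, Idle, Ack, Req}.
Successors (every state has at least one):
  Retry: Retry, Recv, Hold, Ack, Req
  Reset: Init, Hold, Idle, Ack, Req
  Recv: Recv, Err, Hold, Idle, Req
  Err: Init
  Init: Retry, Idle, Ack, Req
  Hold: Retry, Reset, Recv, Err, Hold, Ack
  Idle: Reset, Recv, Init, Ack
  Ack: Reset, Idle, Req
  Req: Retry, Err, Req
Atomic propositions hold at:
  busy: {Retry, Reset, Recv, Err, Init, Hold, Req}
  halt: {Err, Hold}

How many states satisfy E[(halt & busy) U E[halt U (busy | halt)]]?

Sat(halt & busy) = {Err, Hold}
Sat(busy | halt) = {Retry, Reset, Recv, Err, Init, Hold, Req}
E[halt U (busy | halt)]: least fixpoint, start Z0 = Sat((busy | halt)) = {Retry, Reset, Recv, Err, Init, Hold, Req}, add states in Sat(halt) with some successor in Z. Already a fixed point.
Sat(E[halt U (busy | halt)]) = {Retry, Reset, Recv, Err, Init, Hold, Req}
E[(halt & busy) U E[halt U (busy | halt)]]: least fixpoint, start Z0 = Sat(E[halt U (busy | halt)]) = {Retry, Reset, Recv, Err, Init, Hold, Req}, add states in Sat(halt & busy) with some successor in Z. Already a fixed point.
Sat(E[(halt & busy) U E[halt U (busy | halt)]]) = {Retry, Reset, Recv, Err, Init, Hold, Req}
|Sat(E[(halt & busy) U E[halt U (busy | halt)]])| = |{Retry, Reset, Recv, Err, Init, Hold, Req}| = 7.

7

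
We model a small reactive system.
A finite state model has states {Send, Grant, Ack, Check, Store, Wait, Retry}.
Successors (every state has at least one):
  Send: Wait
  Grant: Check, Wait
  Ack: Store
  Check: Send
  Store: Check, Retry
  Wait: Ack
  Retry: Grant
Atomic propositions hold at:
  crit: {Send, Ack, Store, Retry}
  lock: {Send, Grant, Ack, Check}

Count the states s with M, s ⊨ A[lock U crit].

5

A[lock U crit]: least fixpoint, start Z0 = Sat(crit) = {Send, Ack, Store, Retry}, add states in Sat(lock) with every successor in Z. Z1 = {Send, Ack, Check, Store, Retry}; fixed.
Sat(A[lock U crit]) = {Send, Ack, Check, Store, Retry}
|Sat(A[lock U crit])| = |{Send, Ack, Check, Store, Retry}| = 5.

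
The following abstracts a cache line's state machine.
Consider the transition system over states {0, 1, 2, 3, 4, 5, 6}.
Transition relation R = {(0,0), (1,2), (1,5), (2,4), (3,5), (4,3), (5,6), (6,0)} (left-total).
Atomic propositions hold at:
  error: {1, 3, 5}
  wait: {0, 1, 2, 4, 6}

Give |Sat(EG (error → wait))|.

2

Sat(error → wait) = {0, 1, 2, 4, 6}
EG (error → wait): greatest fixpoint, start Z0 = {0, 1, 2, 4, 6}, keep only states in Sat with some successor in Z. Z1 = {0, 1, 2, 6}; Z2 = {0, 1, 6}; Z3 = {0, 6}; fixed.
Sat(EG (error → wait)) = {0, 6}
|Sat(EG (error → wait))| = |{0, 6}| = 2.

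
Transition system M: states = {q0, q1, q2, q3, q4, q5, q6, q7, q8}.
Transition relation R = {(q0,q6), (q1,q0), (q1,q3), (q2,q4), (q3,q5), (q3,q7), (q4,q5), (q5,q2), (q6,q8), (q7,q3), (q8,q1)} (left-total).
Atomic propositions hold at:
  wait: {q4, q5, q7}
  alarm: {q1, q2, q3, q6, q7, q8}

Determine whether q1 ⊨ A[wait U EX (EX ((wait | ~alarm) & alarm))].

Sat(~alarm) = {q0, q4, q5}
Sat(wait | ~alarm) = {q0, q4, q5, q7}
Sat((wait | ~alarm) & alarm) = {q7}
Sat(EX ((wait | ~alarm) & alarm)) = {s : some successor in {q7}} = {q3}
Sat(EX (EX ((wait | ~alarm) & alarm))) = {s : some successor in {q3}} = {q1, q7}
A[wait U EX (EX ((wait | ~alarm) & alarm))]: least fixpoint, start Z0 = Sat(EX (EX ((wait | ~alarm) & alarm))) = {q1, q7}, add states in Sat(wait) with every successor in Z. Already a fixed point.
Sat(A[wait U EX (EX ((wait | ~alarm) & alarm))]) = {q1, q7}
q1 ∈ Sat(A[wait U EX (EX ((wait | ~alarm) & alarm))]) = {q1, q7}, so the formula holds at q1.

Yes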